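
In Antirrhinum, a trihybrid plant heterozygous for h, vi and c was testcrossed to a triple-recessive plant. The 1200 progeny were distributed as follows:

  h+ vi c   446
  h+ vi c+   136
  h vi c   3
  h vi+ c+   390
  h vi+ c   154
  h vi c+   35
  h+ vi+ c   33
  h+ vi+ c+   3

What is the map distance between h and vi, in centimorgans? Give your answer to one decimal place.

6.2 centimorgans

The two most frequent reciprocal classes, h vi+ c+ and h+ vi c, are the parental types, so the F1 was h vi+ c+ / h+ vi c.
The two rarest classes, h+ vi+ c+ and h vi c, are the double crossovers. Comparing them with the parentals, only the h allele has switched, so h is the middle locus and the order is vi – h – c.
Crossovers in the vi–h interval produce the single-crossover classes h vi c+ and h+ vi+ c (35 + 33 = 68) plus the double crossovers (6).
RF(vi–h) = (68 + 6) / 1200 = 74/1200 = 0.0617 → 6.2 centimorgans.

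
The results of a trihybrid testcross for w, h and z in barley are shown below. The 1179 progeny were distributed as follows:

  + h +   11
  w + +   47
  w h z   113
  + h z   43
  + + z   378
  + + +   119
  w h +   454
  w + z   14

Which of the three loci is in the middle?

w

The two most frequent reciprocal classes, w h + and + + z, are the parental types, so the F1 was w h + / + + z.
The two rarest classes, + h + and w + z, are the double crossovers. Comparing them with the parentals, only the w allele has switched, so w is the middle locus and the order is z – w – h.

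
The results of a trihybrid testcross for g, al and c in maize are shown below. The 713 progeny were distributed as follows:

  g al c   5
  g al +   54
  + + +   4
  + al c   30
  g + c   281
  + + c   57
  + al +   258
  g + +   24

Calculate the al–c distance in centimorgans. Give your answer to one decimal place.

The two most frequent reciprocal classes, g + c and + al +, are the parental types, so the F1 was g + c / + al +.
The two rarest classes, g al c and + + +, are the double crossovers. Comparing them with the parentals, only the al allele has switched, so al is the middle locus and the order is g – al – c.
Crossovers in the al–c interval produce the single-crossover classes g + + and + al c (24 + 30 = 54) plus the double crossovers (9).
RF(al–c) = (54 + 9) / 713 = 63/713 = 0.0884 → 8.8 centimorgans.

8.8 centimorgans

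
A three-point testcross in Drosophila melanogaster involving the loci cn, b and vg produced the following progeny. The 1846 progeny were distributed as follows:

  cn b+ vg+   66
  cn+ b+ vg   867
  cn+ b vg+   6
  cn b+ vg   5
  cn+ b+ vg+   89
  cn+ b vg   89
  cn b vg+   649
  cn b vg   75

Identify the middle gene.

cn

The two most frequent reciprocal classes, cn+ b+ vg and cn b vg+, are the parental types, so the F1 was cn+ b+ vg / cn b vg+.
The two rarest classes, cn b+ vg and cn+ b vg+, are the double crossovers. Comparing them with the parentals, only the cn allele has switched, so cn is the middle locus and the order is b – cn – vg.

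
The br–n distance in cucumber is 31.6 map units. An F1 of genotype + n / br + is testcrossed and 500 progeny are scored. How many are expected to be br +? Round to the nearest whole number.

A map distance of 31.6 map units corresponds to a recombination frequency of 0.316.
The F1 is + n / br +, so br + is a parental gamete class with expected frequency (1 − r)/2 = 0.684/2 = 0.3420.
Expected number = 0.3420 × 500 = 171.00 ≈ 171.

171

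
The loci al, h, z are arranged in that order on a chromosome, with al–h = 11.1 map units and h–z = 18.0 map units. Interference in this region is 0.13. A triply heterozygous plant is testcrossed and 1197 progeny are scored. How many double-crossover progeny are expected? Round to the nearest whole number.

21

Map distances give recombination frequencies of 0.111 and 0.180 for the two intervals.
With interference 0.13 (so coincidence = 0.87), expected double-crossover frequency = 0.111 × 0.180 × 0.87 = 0.01738.
Expected number = 0.01738 × 1197 = 20.81 ≈ 21.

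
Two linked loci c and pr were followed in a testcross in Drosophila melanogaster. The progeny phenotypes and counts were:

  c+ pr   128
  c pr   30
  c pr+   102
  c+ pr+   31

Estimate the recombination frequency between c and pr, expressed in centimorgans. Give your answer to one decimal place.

The two most frequent classes, c+ pr (128) and c pr+ (102), are the parental types, so the F1 was c+ pr / c pr+.
The recombinant classes are c+ pr+ and c pr: 31 + 30 = 61.
Recombination frequency = 61/291 = 0.2096 ≈ 21.0%, i.e. 21.0 centimorgans.

21.0 centimorgans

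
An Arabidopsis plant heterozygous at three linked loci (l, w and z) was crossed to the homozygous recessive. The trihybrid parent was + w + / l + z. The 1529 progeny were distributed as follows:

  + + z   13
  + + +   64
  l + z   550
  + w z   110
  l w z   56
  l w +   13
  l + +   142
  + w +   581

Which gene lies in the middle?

The two rarest classes, l w + and + + z, are the double crossovers. Comparing them with the parentals, only the l allele has switched, so l is the middle locus and the order is z – l – w.

l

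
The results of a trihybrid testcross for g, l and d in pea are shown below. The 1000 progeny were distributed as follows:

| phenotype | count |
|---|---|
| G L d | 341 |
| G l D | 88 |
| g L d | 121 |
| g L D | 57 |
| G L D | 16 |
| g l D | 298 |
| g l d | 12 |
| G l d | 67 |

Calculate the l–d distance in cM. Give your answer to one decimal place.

15.2 cM

The two most frequent reciprocal classes, g l D and G L d, are the parental types, so the F1 was g l D / G L d.
The two rarest classes, g l d and G L D, are the double crossovers. Comparing them with the parentals, only the d allele has switched, so d is the middle locus and the order is g – d – l.
Crossovers in the d–l interval produce the single-crossover classes g L D and G l d (57 + 67 = 124) plus the double crossovers (28).
RF(d–l) = (124 + 28) / 1000 = 152/1000 = 0.1520 → 15.2 cM.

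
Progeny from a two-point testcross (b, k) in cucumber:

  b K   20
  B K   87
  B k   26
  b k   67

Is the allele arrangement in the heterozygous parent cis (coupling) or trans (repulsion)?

The two most frequent classes are B K (87) and b k (67); these are the parental (non-recombinant) types.
So the F1 carried B K on one chromosome and b k on the other — the recessive alleles are on the same chromosome (cis / coupling).

cis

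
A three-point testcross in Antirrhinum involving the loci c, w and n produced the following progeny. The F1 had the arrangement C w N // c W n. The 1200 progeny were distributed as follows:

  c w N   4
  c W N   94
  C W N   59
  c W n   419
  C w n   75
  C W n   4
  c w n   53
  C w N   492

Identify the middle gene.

c

The two rarest classes, c w N and C W n, are the double crossovers. Comparing them with the parentals, only the c allele has switched, so c is the middle locus and the order is n – c – w.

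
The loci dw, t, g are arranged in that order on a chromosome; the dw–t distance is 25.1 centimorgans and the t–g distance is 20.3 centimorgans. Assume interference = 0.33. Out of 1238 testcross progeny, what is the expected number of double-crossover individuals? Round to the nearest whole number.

42

Map distances give recombination frequencies of 0.251 and 0.203 for the two intervals.
With interference 0.33 (so coincidence = 0.67), expected double-crossover frequency = 0.251 × 0.203 × 0.67 = 0.03414.
Expected number = 0.03414 × 1238 = 42.26 ≈ 42.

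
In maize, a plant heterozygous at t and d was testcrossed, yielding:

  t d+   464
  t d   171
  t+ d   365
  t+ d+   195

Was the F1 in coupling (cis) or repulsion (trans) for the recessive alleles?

trans

The two most frequent classes are t+ d (365) and t d+ (464); these are the parental (non-recombinant) types.
So the F1 carried t+ d on one chromosome and t d+ on the other — the recessive alleles are on opposite chromosomes (trans / repulsion).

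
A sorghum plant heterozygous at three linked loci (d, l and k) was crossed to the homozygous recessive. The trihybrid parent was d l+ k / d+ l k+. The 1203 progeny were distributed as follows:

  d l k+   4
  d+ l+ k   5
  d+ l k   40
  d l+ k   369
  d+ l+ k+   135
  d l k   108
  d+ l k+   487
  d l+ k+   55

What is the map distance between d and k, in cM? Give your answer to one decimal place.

The two rarest classes, d+ l+ k and d l k+, are the double crossovers. Comparing them with the parentals, only the d allele has switched, so d is the middle locus and the order is k – d – l.
Crossovers in the k–d interval produce the single-crossover classes d l+ k+ and d+ l k (55 + 40 = 95) plus the double crossovers (9).
RF(k–d) = (95 + 9) / 1203 = 104/1203 = 0.0865 → 8.6 cM.

8.6 cM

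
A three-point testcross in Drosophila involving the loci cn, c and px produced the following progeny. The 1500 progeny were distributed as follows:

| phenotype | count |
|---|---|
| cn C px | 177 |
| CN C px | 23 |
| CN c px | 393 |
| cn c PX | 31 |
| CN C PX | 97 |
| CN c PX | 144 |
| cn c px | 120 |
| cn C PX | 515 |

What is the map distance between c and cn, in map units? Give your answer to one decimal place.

The two most frequent reciprocal classes, CN c px and cn C PX, are the parental types, so the F1 was CN c px / cn C PX.
The two rarest classes, CN C px and cn c PX, are the double crossovers. Comparing them with the parentals, only the c allele has switched, so c is the middle locus and the order is cn – c – px.
Crossovers in the cn–c interval produce the single-crossover classes cn c px and CN C PX (120 + 97 = 217) plus the double crossovers (54).
RF(cn–c) = (217 + 54) / 1500 = 271/1500 = 0.1807 → 18.1 map units.

18.1 map units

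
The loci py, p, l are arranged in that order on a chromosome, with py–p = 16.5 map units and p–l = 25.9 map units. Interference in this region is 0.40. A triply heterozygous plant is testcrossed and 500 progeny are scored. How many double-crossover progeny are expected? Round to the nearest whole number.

13

Map distances give recombination frequencies of 0.165 and 0.259 for the two intervals.
With interference 0.40 (so coincidence = 0.60), expected double-crossover frequency = 0.165 × 0.259 × 0.60 = 0.02564.
Expected number = 0.02564 × 500 = 12.82 ≈ 13.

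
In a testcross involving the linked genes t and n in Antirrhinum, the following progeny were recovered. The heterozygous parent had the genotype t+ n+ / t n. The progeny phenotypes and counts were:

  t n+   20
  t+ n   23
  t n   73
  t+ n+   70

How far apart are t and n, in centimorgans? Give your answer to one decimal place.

23.1 centimorgans

The recombinant classes are t+ n and t n+: 23 + 20 = 43.
Recombination frequency = 43/186 = 0.2312 ≈ 23.1%, i.e. 23.1 centimorgans.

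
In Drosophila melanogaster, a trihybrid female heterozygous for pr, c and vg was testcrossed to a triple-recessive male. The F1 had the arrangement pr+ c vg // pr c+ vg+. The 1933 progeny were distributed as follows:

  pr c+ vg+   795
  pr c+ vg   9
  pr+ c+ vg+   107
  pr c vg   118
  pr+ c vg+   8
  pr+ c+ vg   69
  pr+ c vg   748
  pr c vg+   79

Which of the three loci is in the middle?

The two rarest classes, pr+ c vg+ and pr c+ vg, are the double crossovers. Comparing them with the parentals, only the vg allele has switched, so vg is the middle locus and the order is c – vg – pr.

vg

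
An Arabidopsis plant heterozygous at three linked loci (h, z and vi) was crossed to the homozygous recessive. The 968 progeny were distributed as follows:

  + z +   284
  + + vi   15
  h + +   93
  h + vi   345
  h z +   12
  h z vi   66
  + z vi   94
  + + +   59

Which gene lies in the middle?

The two most frequent reciprocal classes, h + vi and + z +, are the parental types, so the F1 was h + vi / + z +.
The two rarest classes, + + vi and h z +, are the double crossovers. Comparing them with the parentals, only the h allele has switched, so h is the middle locus and the order is z – h – vi.

h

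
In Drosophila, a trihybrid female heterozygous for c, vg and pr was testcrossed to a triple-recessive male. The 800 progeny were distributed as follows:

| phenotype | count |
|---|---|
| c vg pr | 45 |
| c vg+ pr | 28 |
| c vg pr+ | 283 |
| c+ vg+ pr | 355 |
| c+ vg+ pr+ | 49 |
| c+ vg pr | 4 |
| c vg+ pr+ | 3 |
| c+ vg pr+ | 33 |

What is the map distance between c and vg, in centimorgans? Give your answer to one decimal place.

8.5 centimorgans

The two most frequent reciprocal classes, c vg pr+ and c+ vg+ pr, are the parental types, so the F1 was c vg pr+ / c+ vg+ pr.
The two rarest classes, c vg+ pr+ and c+ vg pr, are the double crossovers. Comparing them with the parentals, only the vg allele has switched, so vg is the middle locus and the order is c – vg – pr.
Crossovers in the c–vg interval produce the single-crossover classes c+ vg pr+ and c vg+ pr (33 + 28 = 61) plus the double crossovers (7).
RF(c–vg) = (61 + 7) / 800 = 68/800 = 0.0850 → 8.5 centimorgans.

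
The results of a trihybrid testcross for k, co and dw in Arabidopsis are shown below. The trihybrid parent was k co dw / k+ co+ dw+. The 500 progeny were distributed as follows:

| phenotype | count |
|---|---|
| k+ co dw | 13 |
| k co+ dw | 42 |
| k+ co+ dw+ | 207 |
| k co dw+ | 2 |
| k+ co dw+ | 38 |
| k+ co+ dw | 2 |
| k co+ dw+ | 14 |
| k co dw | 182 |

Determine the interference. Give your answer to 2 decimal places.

0.23

The two rarest classes, k co dw+ and k+ co+ dw, are the double crossovers. Comparing them with the parentals, only the dw allele has switched, so dw is the middle locus and the order is k – dw – co.
k–dw: (27 + 4)/500 = 0.0620; dw–co: (80 + 4)/500 = 0.1680.
Expected DCO frequency = 0.0620 × 0.1680 ≈ 0.01042; observed = 4/500 ≈ 0.00800.
Coefficient of coincidence = 0.00800/0.01042 ≈ 0.77; interference = 1 − 0.77 = 0.23.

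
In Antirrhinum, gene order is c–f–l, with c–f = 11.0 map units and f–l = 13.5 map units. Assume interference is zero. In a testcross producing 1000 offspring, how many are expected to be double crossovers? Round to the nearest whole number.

15

Map distances give recombination frequencies of 0.110 and 0.135 for the two intervals.
With no interference, expected double-crossover frequency = 0.110 × 0.135 = 0.01485.
Expected number = 0.01485 × 1000 = 14.85 ≈ 15.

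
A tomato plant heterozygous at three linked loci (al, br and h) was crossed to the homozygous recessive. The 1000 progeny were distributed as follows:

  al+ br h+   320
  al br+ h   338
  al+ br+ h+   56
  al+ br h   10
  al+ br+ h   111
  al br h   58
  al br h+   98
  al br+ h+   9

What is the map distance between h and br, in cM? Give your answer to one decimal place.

13.3 cM

The two most frequent reciprocal classes, al br+ h and al+ br h+, are the parental types, so the F1 was al br+ h / al+ br h+.
The two rarest classes, al br+ h+ and al+ br h, are the double crossovers. Comparing them with the parentals, only the h allele has switched, so h is the middle locus and the order is br – h – al.
Crossovers in the br–h interval produce the single-crossover classes al br h and al+ br+ h+ (58 + 56 = 114) plus the double crossovers (19).
RF(br–h) = (114 + 19) / 1000 = 133/1000 = 0.1330 → 13.3 cM.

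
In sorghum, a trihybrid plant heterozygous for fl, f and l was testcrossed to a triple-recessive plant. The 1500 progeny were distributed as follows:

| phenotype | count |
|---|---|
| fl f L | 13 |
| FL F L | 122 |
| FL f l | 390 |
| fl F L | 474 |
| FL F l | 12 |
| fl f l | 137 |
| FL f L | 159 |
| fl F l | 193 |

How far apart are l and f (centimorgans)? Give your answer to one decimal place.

The two most frequent reciprocal classes, fl F L and FL f l, are the parental types, so the F1 was fl F L / FL f l.
The two rarest classes, fl f L and FL F l, are the double crossovers. Comparing them with the parentals, only the f allele has switched, so f is the middle locus and the order is fl – f – l.
Crossovers in the f–l interval produce the single-crossover classes fl F l and FL f L (193 + 159 = 352) plus the double crossovers (25).
RF(f–l) = (352 + 25) / 1500 = 377/1500 = 0.2513 → 25.1 centimorgans.

25.1 centimorgans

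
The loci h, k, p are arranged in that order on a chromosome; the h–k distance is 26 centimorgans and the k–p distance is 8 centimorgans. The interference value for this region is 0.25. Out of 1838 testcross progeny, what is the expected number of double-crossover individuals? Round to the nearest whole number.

29

Map distances give recombination frequencies of 0.260 and 0.080 for the two intervals.
With interference 0.25 (so coincidence = 0.75), expected double-crossover frequency = 0.260 × 0.080 × 0.75 = 0.01560.
Expected number = 0.01560 × 1838 = 28.67 ≈ 29.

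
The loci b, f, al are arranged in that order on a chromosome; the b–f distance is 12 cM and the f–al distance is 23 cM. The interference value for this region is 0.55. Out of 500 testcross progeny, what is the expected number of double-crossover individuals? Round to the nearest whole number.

Map distances give recombination frequencies of 0.120 and 0.230 for the two intervals.
With interference 0.55 (so coincidence = 0.45), expected double-crossover frequency = 0.120 × 0.230 × 0.45 = 0.01242.
Expected number = 0.01242 × 500 = 6.21 ≈ 6.

6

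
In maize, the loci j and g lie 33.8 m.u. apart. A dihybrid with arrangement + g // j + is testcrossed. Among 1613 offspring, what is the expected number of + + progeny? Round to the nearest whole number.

A map distance of 33.8 m.u. corresponds to a recombination frequency of 0.338.
The F1 is + g / j +, so + + is a recombinant gamete class with expected frequency r/2 = 0.338/2 = 0.1690.
Expected number = 0.1690 × 1613 = 272.60 ≈ 273.

273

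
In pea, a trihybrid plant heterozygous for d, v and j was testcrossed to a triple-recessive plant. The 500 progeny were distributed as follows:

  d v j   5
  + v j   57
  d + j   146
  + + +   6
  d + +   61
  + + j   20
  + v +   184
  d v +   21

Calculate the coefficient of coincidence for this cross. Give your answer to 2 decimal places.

The two most frequent reciprocal classes, d + j and + v +, are the parental types, so the F1 was d + j / + v +.
The two rarest classes, d v j and + + +, are the double crossovers. Comparing them with the parentals, only the v allele has switched, so v is the middle locus and the order is j – v – d.
j–v: (118 + 11)/500 = 0.2580; v–d: (41 + 11)/500 = 0.1040.
Expected DCO frequency = 0.2580 × 0.1040 ≈ 0.02683; observed = 11/500 ≈ 0.02200.
Coefficient of coincidence = 0.02200/0.02683 ≈ 0.82.

0.82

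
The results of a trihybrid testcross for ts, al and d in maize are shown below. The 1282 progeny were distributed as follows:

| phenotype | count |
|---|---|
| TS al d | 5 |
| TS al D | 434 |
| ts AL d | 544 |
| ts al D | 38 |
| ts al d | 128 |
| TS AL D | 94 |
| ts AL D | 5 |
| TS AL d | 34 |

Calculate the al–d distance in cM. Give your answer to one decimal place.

The two most frequent reciprocal classes, ts AL d and TS al D, are the parental types, so the F1 was ts AL d / TS al D.
The two rarest classes, ts AL D and TS al d, are the double crossovers. Comparing them with the parentals, only the d allele has switched, so d is the middle locus and the order is ts – d – al.
Crossovers in the d–al interval produce the single-crossover classes ts al d and TS AL D (128 + 94 = 222) plus the double crossovers (10).
RF(d–al) = (222 + 10) / 1282 = 232/1282 = 0.1810 → 18.1 cM.

18.1 cM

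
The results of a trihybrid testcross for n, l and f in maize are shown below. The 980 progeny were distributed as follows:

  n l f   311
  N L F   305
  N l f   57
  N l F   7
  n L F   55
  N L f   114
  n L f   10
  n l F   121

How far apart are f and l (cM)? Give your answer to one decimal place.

25.7 cM

The two most frequent reciprocal classes, n l f and N L F, are the parental types, so the F1 was n l f / N L F.
The two rarest classes, n L f and N l F, are the double crossovers. Comparing them with the parentals, only the l allele has switched, so l is the middle locus and the order is n – l – f.
Crossovers in the l–f interval produce the single-crossover classes n l F and N L f (121 + 114 = 235) plus the double crossovers (17).
RF(l–f) = (235 + 17) / 980 = 252/980 = 0.2571 → 25.7 cM.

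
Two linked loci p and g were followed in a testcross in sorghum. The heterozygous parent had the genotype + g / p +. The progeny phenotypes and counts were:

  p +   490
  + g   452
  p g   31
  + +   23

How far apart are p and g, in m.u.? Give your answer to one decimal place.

5.4 m.u.

The recombinant classes are + + and p g: 23 + 31 = 54.
Recombination frequency = 54/996 = 0.0542 ≈ 5.4%, i.e. 5.4 m.u.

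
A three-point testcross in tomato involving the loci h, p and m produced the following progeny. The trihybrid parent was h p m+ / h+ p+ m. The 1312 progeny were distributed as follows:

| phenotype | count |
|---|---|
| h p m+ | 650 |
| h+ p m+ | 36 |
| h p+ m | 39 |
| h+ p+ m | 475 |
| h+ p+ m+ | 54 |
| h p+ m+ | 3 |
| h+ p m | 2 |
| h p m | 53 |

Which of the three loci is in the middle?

The two rarest classes, h p+ m+ and h+ p m, are the double crossovers. Comparing them with the parentals, only the p allele has switched, so p is the middle locus and the order is h – p – m.

p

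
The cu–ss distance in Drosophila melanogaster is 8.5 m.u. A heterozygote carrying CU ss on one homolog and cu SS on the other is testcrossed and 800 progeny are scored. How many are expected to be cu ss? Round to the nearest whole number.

A map distance of 8.5 m.u. corresponds to a recombination frequency of 0.085.
The F1 is CU ss / cu SS, so cu ss is a recombinant gamete class with expected frequency r/2 = 0.085/2 = 0.0425.
Expected number = 0.0425 × 800 = 34.00 ≈ 34.

34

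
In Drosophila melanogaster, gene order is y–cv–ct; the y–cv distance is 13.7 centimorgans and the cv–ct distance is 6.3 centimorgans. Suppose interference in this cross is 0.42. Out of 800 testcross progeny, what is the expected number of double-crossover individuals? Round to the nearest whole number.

4

Map distances give recombination frequencies of 0.137 and 0.063 for the two intervals.
With interference 0.42 (so coincidence = 0.58), expected double-crossover frequency = 0.137 × 0.063 × 0.58 = 0.00501.
Expected number = 0.00501 × 800 = 4.00 ≈ 4.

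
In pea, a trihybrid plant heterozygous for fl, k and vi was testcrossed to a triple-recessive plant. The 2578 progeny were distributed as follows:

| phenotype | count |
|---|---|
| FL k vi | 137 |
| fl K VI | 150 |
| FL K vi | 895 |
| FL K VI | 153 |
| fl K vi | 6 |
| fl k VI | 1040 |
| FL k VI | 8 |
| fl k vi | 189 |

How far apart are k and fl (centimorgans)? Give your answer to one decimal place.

The two most frequent reciprocal classes, fl k VI and FL K vi, are the parental types, so the F1 was fl k VI / FL K vi.
The two rarest classes, FL k VI and fl K vi, are the double crossovers. Comparing them with the parentals, only the fl allele has switched, so fl is the middle locus and the order is vi – fl – k.
Crossovers in the fl–k interval produce the single-crossover classes fl K VI and FL k vi (150 + 137 = 287) plus the double crossovers (14).
RF(fl–k) = (287 + 14) / 2578 = 301/2578 = 0.1168 → 11.7 centimorgans.

11.7 centimorgans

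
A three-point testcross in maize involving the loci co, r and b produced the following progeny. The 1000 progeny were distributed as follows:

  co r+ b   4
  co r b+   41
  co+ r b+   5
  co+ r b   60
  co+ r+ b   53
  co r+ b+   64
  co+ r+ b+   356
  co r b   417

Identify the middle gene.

r

The two most frequent reciprocal classes, co r b and co+ r+ b+, are the parental types, so the F1 was co r b / co+ r+ b+.
The two rarest classes, co r+ b and co+ r b+, are the double crossovers. Comparing them with the parentals, only the r allele has switched, so r is the middle locus and the order is b – r – co.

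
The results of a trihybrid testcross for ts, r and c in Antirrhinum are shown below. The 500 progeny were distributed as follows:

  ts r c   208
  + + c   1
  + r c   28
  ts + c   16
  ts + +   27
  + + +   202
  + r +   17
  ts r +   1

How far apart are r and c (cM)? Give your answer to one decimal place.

7.0 cM

The two most frequent reciprocal classes, + + + and ts r c, are the parental types, so the F1 was + + + / ts r c.
The two rarest classes, + + c and ts r +, are the double crossovers. Comparing them with the parentals, only the c allele has switched, so c is the middle locus and the order is ts – c – r.
Crossovers in the c–r interval produce the single-crossover classes + r + and ts + c (17 + 16 = 33) plus the double crossovers (2).
RF(c–r) = (33 + 2) / 500 = 35/500 = 0.0700 → 7.0 cM.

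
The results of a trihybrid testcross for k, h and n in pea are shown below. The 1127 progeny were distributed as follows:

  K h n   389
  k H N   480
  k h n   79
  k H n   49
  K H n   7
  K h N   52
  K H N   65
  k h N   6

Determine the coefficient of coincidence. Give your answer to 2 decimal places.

The two most frequent reciprocal classes, k H N and K h n, are the parental types, so the F1 was k H N / K h n.
The two rarest classes, k h N and K H n, are the double crossovers. Comparing them with the parentals, only the h allele has switched, so h is the middle locus and the order is k – h – n.
k–h: (144 + 13)/1127 = 0.1393; h–n: (101 + 13)/1127 = 0.1012.
Expected DCO frequency = 0.1393 × 0.1012 ≈ 0.01410; observed = 13/1127 ≈ 0.01154.
Coefficient of coincidence = 0.01154/0.01410 ≈ 0.82.

0.82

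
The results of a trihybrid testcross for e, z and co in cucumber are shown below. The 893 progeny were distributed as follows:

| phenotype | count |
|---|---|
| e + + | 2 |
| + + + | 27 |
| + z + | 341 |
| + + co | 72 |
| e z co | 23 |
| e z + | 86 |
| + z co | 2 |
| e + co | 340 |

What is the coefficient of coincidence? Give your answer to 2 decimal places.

The two most frequent reciprocal classes, + z + and e + co, are the parental types, so the F1 was + z + / e + co.
The two rarest classes, + z co and e + +, are the double crossovers. Comparing them with the parentals, only the co allele has switched, so co is the middle locus and the order is z – co – e.
z–co: (50 + 4)/893 = 0.0605; co–e: (158 + 4)/893 = 0.1814.
Expected DCO frequency = 0.0605 × 0.1814 ≈ 0.01097; observed = 4/893 ≈ 0.00448.
Coefficient of coincidence = 0.00448/0.01097 ≈ 0.41.

0.41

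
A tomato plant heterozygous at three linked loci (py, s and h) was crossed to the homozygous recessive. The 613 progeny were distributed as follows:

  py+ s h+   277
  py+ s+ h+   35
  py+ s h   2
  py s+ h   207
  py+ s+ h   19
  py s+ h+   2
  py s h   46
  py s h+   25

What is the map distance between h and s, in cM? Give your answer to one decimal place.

13.9 cM

The two most frequent reciprocal classes, py+ s h+ and py s+ h, are the parental types, so the F1 was py+ s h+ / py s+ h.
The two rarest classes, py+ s h and py s+ h+, are the double crossovers. Comparing them with the parentals, only the h allele has switched, so h is the middle locus and the order is s – h – py.
Crossovers in the s–h interval produce the single-crossover classes py+ s+ h+ and py s h (35 + 46 = 81) plus the double crossovers (4).
RF(s–h) = (81 + 4) / 613 = 85/613 = 0.1387 → 13.9 cM.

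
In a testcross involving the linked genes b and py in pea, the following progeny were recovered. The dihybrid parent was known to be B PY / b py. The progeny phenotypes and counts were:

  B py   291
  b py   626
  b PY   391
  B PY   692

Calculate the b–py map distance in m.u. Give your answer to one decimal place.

The recombinant classes are B py and b PY: 291 + 391 = 682.
Recombination frequency = 682/2000 = 0.3410 ≈ 34.1%, i.e. 34.1 m.u.

34.1 m.u.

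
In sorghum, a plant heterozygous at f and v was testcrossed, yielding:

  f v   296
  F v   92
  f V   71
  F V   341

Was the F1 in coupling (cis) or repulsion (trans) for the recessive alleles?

The two most frequent classes are F V (341) and f v (296); these are the parental (non-recombinant) types.
So the F1 carried F V on one chromosome and f v on the other — the recessive alleles are on the same chromosome (cis / coupling).

cis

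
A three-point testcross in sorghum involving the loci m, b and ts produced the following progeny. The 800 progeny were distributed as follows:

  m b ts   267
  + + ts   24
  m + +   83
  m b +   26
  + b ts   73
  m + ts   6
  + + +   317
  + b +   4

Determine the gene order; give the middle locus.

b

The two most frequent reciprocal classes, + + + and m b ts, are the parental types, so the F1 was + + + / m b ts.
The two rarest classes, + b + and m + ts, are the double crossovers. Comparing them with the parentals, only the b allele has switched, so b is the middle locus and the order is m – b – ts.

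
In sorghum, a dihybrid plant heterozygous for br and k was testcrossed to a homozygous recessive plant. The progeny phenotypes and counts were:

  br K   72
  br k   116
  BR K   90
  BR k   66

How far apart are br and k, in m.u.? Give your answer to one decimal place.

40.1 m.u.

The two most frequent classes, BR K (90) and br k (116), are the parental types, so the F1 was BR K / br k.
The recombinant classes are BR k and br K: 66 + 72 = 138.
Recombination frequency = 138/344 = 0.4012 ≈ 40.1%, i.e. 40.1 m.u.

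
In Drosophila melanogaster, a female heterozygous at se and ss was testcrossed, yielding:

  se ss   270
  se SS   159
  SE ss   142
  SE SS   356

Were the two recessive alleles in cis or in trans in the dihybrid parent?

cis

The two most frequent classes are SE SS (356) and se ss (270); these are the parental (non-recombinant) types.
So the F1 carried SE SS on one chromosome and se ss on the other — the recessive alleles are on the same chromosome (cis / coupling).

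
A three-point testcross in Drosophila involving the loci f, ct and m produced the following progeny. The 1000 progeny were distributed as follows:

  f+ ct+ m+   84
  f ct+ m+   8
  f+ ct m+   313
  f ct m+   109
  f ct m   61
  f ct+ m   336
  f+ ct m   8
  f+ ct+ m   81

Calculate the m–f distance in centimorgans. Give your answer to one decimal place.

The two most frequent reciprocal classes, f+ ct m+ and f ct+ m, are the parental types, so the F1 was f+ ct m+ / f ct+ m.
The two rarest classes, f+ ct m and f ct+ m+, are the double crossovers. Comparing them with the parentals, only the m allele has switched, so m is the middle locus and the order is ct – m – f.
Crossovers in the m–f interval produce the single-crossover classes f ct m+ and f+ ct+ m (109 + 81 = 190) plus the double crossovers (16).
RF(m–f) = (190 + 16) / 1000 = 206/1000 = 0.2060 → 20.6 centimorgans.

20.6 centimorgans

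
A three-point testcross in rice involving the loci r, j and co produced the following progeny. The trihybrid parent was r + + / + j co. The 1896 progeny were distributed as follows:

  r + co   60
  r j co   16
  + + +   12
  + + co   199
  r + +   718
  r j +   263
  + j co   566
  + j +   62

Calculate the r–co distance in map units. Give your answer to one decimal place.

7.9 map units

The two rarest classes, + + + and r j co, are the double crossovers. Comparing them with the parentals, only the r allele has switched, so r is the middle locus and the order is j – r – co.
Crossovers in the r–co interval produce the single-crossover classes r + co and + j + (60 + 62 = 122) plus the double crossovers (28).
RF(r–co) = (122 + 28) / 1896 = 150/1896 = 0.0791 → 7.9 map units.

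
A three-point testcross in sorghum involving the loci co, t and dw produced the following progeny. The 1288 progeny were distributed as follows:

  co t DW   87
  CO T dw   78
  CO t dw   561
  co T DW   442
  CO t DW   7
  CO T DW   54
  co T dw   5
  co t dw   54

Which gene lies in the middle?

The two most frequent reciprocal classes, CO t dw and co T DW, are the parental types, so the F1 was CO t dw / co T DW.
The two rarest classes, CO t DW and co T dw, are the double crossovers. Comparing them with the parentals, only the dw allele has switched, so dw is the middle locus and the order is t – dw – co.

dw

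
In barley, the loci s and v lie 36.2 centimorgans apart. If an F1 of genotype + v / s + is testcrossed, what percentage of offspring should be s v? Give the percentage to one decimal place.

A map distance of 36.2 centimorgans corresponds to a recombination frequency of 0.362.
The F1 is + v / s +, so s v is a recombinant gamete class with expected frequency r/2 = 0.362/2 = 0.1810.
That is 0.1810 = 18.1% of the progeny.

18.1%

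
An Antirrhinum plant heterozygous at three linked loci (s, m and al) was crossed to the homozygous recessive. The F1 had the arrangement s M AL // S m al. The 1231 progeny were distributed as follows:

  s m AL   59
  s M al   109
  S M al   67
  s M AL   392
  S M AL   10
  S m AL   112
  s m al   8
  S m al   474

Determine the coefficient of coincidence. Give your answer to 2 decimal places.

The two rarest classes, S M AL and s m al, are the double crossovers. Comparing them with the parentals, only the s allele has switched, so s is the middle locus and the order is al – s – m.
al–s: (221 + 18)/1231 = 0.1942; s–m: (126 + 18)/1231 = 0.1170.
Expected DCO frequency = 0.1942 × 0.1170 ≈ 0.02272; observed = 18/1231 ≈ 0.01462.
Coefficient of coincidence = 0.01462/0.02272 ≈ 0.64.

0.64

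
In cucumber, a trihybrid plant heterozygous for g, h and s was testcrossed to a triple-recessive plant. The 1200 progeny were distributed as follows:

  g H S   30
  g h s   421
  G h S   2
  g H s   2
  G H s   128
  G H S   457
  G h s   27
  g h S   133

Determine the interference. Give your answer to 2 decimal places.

The two most frequent reciprocal classes, G H S and g h s, are the parental types, so the F1 was G H S / g h s.
The two rarest classes, G h S and g H s, are the double crossovers. Comparing them with the parentals, only the h allele has switched, so h is the middle locus and the order is s – h – g.
s–h: (261 + 4)/1200 = 0.2208; h–g: (57 + 4)/1200 = 0.0508.
Expected DCO frequency = 0.2208 × 0.0508 ≈ 0.01122; observed = 4/1200 ≈ 0.00333.
Coefficient of coincidence = 0.00333/0.01122 ≈ 0.30; interference = 1 − 0.30 = 0.70.

0.70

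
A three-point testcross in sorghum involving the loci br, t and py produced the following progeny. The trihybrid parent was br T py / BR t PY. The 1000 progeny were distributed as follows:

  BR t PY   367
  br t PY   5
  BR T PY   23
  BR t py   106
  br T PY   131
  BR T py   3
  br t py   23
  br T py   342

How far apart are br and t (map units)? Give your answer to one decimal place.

The two rarest classes, BR T py and br t PY, are the double crossovers. Comparing them with the parentals, only the br allele has switched, so br is the middle locus and the order is t – br – py.
Crossovers in the t–br interval produce the single-crossover classes br t py and BR T PY (23 + 23 = 46) plus the double crossovers (8).
RF(t–br) = (46 + 8) / 1000 = 54/1000 = 0.0540 → 5.4 map units.

5.4 map units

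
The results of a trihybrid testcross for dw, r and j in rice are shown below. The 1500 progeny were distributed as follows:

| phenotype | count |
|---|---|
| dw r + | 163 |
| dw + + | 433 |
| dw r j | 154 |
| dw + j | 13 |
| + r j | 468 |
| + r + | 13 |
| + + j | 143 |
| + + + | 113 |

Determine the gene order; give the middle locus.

j

The two most frequent reciprocal classes, dw + + and + r j, are the parental types, so the F1 was dw + + / + r j.
The two rarest classes, dw + j and + r +, are the double crossovers. Comparing them with the parentals, only the j allele has switched, so j is the middle locus and the order is r – j – dw.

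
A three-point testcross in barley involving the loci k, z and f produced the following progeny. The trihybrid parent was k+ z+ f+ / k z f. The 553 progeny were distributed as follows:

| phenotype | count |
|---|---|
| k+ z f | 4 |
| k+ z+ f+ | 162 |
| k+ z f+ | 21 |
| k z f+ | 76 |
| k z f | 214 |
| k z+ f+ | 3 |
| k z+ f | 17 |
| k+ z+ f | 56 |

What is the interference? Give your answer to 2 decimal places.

0.38

The two rarest classes, k z+ f+ and k+ z f, are the double crossovers. Comparing them with the parentals, only the k allele has switched, so k is the middle locus and the order is z – k – f.
z–k: (38 + 7)/553 = 0.0814; k–f: (132 + 7)/553 = 0.2514.
Expected DCO frequency = 0.0814 × 0.2514 ≈ 0.02046; observed = 7/553 ≈ 0.01266.
Coefficient of coincidence = 0.01266/0.02046 ≈ 0.62; interference = 1 − 0.62 = 0.38.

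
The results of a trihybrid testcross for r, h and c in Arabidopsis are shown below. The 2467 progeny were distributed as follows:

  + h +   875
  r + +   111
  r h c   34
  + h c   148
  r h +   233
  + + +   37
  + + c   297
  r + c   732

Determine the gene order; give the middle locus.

h

The two most frequent reciprocal classes, + h + and r + c, are the parental types, so the F1 was + h + / r + c.
The two rarest classes, + + + and r h c, are the double crossovers. Comparing them with the parentals, only the h allele has switched, so h is the middle locus and the order is r – h – c.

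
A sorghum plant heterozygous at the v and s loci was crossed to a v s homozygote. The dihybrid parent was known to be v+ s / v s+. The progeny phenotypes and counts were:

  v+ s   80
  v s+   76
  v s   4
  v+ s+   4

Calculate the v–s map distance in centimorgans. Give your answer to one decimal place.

The recombinant classes are v+ s+ and v s: 4 + 4 = 8.
Recombination frequency = 8/164 = 0.0488 ≈ 4.9%, i.e. 4.9 centimorgans.

4.9 centimorgans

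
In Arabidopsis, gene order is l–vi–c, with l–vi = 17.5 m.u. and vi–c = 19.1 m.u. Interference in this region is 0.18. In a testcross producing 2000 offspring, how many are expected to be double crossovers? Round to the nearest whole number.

55

Map distances give recombination frequencies of 0.175 and 0.191 for the two intervals.
With interference 0.18 (so coincidence = 0.82), expected double-crossover frequency = 0.175 × 0.191 × 0.82 = 0.02741.
Expected number = 0.02741 × 2000 = 54.82 ≈ 55.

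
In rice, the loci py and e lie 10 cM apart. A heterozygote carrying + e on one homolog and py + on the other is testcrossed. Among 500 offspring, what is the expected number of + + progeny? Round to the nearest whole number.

25

A map distance of 10 cM corresponds to a recombination frequency of 0.100.
The F1 is + e / py +, so + + is a recombinant gamete class with expected frequency r/2 = 0.100/2 = 0.0500.
Expected number = 0.0500 × 500 = 25.00 ≈ 25.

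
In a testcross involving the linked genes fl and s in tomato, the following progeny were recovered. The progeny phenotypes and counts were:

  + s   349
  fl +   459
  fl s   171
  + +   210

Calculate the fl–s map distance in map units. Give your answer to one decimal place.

32.0 map units

The two most frequent classes, + s (349) and fl + (459), are the parental types, so the F1 was + s / fl +.
The recombinant classes are + + and fl s: 210 + 171 = 381.
Recombination frequency = 381/1189 = 0.3204 ≈ 32.0%, i.e. 32.0 map units.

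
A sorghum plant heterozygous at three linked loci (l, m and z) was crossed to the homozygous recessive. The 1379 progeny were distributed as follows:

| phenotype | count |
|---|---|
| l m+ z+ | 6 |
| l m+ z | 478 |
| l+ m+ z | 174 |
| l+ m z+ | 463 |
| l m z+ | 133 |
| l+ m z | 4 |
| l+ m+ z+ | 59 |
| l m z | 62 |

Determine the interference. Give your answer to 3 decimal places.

The two most frequent reciprocal classes, l+ m z+ and l m+ z, are the parental types, so the F1 was l+ m z+ / l m+ z.
The two rarest classes, l+ m z and l m+ z+, are the double crossovers. Comparing them with the parentals, only the z allele has switched, so z is the middle locus and the order is m – z – l.
m–z: (121 + 10)/1379 = 0.0950; z–l: (307 + 10)/1379 = 0.2299.
Expected DCO frequency = 0.0950 × 0.2299 ≈ 0.02184; observed = 10/1379 ≈ 0.00725.
Coefficient of coincidence = 0.00725/0.02184 ≈ 0.332; interference = 1 − 0.332 = 0.668.

0.668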